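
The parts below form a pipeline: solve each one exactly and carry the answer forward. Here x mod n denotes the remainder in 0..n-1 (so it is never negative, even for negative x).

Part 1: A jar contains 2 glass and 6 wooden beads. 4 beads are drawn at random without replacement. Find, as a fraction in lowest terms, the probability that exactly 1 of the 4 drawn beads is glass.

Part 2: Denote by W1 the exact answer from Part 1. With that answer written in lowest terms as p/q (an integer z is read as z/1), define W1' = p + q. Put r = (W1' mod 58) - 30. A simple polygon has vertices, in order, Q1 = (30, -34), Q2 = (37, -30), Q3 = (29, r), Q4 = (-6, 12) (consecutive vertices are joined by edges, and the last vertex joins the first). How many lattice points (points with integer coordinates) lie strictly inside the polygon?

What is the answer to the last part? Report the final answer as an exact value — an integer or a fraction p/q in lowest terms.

Part 1: total draws C(8,4) = 70; favorable C(2,1)*C(6,3) = 40; P = 4/7; answer 4/7
Part 2: W1 = 4/7; threaded value p + q = 11; r = -19; cross terms: (30*-30 - 37*-34)=358, (37*-19 - 29*-30)=167, (29*12 - -6*-19)=234, (-6*-34 - 30*12)=-156; twice the area = |603| = 603; area = 603/2; boundary points = 1 + 1 + 1 + 2 = 5; strictly interior points = area - boundary/2 + 1 = 300; answer 300

300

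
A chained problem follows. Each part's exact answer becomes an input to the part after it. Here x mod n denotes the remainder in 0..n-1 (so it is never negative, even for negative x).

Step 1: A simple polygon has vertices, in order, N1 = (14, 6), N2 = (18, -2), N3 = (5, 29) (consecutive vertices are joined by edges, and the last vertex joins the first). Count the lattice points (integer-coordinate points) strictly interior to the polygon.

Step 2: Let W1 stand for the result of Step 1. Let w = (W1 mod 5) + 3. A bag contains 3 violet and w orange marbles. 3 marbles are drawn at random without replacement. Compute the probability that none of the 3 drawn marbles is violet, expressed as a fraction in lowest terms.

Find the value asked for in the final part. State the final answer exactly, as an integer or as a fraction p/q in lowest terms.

5/21

Step 1: cross terms: (14*-2 - 18*6)=-136, (18*29 - 5*-2)=532, (5*6 - 14*29)=-376; twice the area = |20| = 20; area = 10; boundary points = 4 + 1 + 1 = 6; strictly interior points = area - boundary/2 + 1 = 8; answer 8
Step 2: W1 = 8; w = 6; total draws C(9,3) = 84; favorable C(6,3) = 20; P = 5/21; answer 5/21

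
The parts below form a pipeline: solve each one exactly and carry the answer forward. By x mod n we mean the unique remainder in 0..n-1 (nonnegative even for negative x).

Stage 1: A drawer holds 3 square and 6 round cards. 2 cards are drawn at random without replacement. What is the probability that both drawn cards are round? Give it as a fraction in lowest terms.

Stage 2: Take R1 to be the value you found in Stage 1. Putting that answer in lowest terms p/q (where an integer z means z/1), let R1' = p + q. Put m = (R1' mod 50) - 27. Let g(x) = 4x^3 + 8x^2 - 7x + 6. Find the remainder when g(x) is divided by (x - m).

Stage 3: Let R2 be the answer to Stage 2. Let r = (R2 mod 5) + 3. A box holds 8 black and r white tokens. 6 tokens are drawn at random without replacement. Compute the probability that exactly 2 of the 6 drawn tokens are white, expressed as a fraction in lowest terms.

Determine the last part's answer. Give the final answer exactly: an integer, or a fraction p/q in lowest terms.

Stage 1: total draws C(9,2) = 36; favorable C(6,2) = 15; P = 5/12; answer 5/12
Stage 2: R1 = 5/12; threaded value p + q = 17; m = -10; remainder = value at the root: 4*(-10)^3 + 8*(-10)^2 - 7*(-10)^1 + 6 = (-4000) + (800) + (70) + (6) = -3124; answer -3124
Stage 3: R2 = -3124; r = 4; total draws C(12,6) = 924; favorable C(4,2)*C(8,4) = 420; P = 5/11; answer 5/11

5/11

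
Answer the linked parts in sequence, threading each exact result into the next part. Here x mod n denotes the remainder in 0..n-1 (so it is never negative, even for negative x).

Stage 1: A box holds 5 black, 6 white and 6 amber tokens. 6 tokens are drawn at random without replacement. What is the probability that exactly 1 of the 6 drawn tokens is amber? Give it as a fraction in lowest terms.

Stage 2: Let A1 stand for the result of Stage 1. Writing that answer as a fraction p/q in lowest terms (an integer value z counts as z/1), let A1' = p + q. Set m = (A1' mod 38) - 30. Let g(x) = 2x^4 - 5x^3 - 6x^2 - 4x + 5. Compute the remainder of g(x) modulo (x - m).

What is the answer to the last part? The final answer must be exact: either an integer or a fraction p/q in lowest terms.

Stage 1: total draws C(17,6) = 12376; favorable C(6,1)*C(11,5) = 2772; P = 99/442; answer 99/442
Stage 2: A1 = 99/442; threaded value p + q = 541; m = -21; remainder = value at the root: 2*(-21)^4 - 5*(-21)^3 - 6*(-21)^2 - 4*(-21)^1 + 5 = (388962) + (46305) + (-2646) + (84) + (5) = 432710; answer 432710

432710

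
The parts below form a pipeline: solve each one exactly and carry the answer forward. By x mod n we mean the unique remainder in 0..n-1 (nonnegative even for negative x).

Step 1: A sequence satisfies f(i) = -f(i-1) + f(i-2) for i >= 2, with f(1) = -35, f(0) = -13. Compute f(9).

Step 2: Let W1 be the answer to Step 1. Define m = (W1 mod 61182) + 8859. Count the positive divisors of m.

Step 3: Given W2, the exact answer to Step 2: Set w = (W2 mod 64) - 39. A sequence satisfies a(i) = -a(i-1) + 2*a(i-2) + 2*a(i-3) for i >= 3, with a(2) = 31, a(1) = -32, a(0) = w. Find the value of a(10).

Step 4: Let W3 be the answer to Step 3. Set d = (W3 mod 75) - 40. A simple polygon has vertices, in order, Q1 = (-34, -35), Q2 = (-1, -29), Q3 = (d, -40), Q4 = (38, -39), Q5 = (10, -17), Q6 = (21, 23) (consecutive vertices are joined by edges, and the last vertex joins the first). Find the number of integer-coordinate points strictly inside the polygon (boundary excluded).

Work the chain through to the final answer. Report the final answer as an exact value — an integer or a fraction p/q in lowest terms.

Step 1: f(2) = -1*(-35) + 1*(-13) = 22; iterating: f(2)=22, f(3)=-57, f(4)=79, f(5)=-136, f(6)=215, f(7)=-351, f(8)=566, f(9)=-917; answer -917
Step 2: W1 = -917; m = 69124; 69124 = 2^2 * 11 * 1571; number of divisors = (2+1) * (1+1) * (1+1) = 12; answer 12
Step 3: W2 = 12; w = -27; a(3) = -1*(31) + 2*(-32) + 2*(-27) = -149; iterating: a(3)=-149, a(4)=147, a(5)=-383, a(6)=379, a(7)=-851, a(8)=843, a(9)=-1787, a(10)=1771; answer 1771
Step 4: W3 = 1771; d = 6; cross terms: (-34*-29 - -1*-35)=951, (-1*-40 - 6*-29)=214, (6*-39 - 38*-40)=1286, (38*-17 - 10*-39)=-256, (10*23 - 21*-17)=587, (21*-35 - -34*23)=47; twice the area = |2829| = 2829; area = 2829/2; boundary points = 3 + 1 + 1 + 2 + 1 + 1 = 9; strictly interior points = area - boundary/2 + 1 = 1411; answer 1411

1411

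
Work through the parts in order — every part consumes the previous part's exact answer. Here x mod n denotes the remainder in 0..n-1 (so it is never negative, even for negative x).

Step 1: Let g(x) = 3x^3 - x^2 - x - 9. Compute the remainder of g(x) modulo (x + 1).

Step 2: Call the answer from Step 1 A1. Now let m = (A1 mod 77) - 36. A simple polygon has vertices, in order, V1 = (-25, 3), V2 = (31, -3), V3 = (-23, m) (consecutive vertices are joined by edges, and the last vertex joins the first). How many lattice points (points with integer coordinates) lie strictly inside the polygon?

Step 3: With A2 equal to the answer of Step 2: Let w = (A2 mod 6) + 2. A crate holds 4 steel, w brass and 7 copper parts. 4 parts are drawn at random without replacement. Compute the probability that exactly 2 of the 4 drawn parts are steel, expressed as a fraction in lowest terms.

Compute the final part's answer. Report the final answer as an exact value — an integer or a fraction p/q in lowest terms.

216/715

Step 1: remainder = value at the root: 3*(-1)^3 - 1*(-1)^2 - 1*(-1)^1 - 9 = (-3) + (-1) + (1) + (-9) = -12; answer -12
Step 2: A1 = -12; m = 29; cross terms: (-25*-3 - 31*3)=-18, (31*29 - -23*-3)=830, (-23*3 - -25*29)=656; twice the area = |1468| = 1468; area = 734; boundary points = 2 + 2 + 2 = 6; strictly interior points = area - boundary/2 + 1 = 732; answer 732
Step 3: A2 = 732; w = 2; total draws C(13,4) = 715; favorable C(4,2)*C(9,2) = 216; P = 216/715; answer 216/715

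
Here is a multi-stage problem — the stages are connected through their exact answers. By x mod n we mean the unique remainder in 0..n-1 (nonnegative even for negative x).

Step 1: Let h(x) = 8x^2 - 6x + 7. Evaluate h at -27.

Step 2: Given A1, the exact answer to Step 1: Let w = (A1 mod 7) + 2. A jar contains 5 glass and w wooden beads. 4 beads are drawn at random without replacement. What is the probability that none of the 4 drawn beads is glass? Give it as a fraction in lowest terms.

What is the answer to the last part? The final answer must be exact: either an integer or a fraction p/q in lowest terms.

Step 1: 8*(-27)^2 - 6*(-27)^1 + 7 = (5832) + (162) + (7) = 6001; answer 6001
Step 2: A1 = 6001; w = 4; total draws C(9,4) = 126; favorable C(4,4) = 1; P = 1/126; answer 1/126

1/126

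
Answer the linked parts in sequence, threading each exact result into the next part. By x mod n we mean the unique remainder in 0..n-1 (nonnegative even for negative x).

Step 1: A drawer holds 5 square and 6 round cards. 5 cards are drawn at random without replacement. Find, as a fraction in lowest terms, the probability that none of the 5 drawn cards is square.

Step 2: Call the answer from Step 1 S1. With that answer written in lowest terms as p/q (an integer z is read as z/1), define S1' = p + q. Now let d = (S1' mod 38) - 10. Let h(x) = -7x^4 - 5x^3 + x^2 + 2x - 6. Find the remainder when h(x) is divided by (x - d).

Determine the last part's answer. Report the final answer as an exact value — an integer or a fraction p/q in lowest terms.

-26070

Step 1: total draws C(11,5) = 462; favorable C(6,5) = 6; P = 1/77; answer 1/77
Step 2: S1 = 1/77; threaded value p + q = 78; d = -8; remainder = value at the root: -7*(-8)^4 - 5*(-8)^3 + 1*(-8)^2 + 2*(-8)^1 - 6 = (-28672) + (2560) + (64) + (-16) + (-6) = -26070; answer -26070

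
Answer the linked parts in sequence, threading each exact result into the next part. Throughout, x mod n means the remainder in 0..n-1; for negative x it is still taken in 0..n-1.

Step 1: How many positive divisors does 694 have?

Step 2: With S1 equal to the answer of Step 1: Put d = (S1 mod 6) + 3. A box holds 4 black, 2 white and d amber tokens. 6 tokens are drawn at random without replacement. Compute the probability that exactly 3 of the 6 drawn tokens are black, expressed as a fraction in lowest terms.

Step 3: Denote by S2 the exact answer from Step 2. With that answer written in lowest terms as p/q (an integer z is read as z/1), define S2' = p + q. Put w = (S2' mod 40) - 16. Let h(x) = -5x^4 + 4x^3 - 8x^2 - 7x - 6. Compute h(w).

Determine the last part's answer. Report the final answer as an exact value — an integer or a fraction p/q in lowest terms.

-3796

Step 1: 694 = 2 * 347; number of divisors = (1+1) * (1+1) = 4; answer 4
Step 2: S1 = 4; d = 7; total draws C(13,6) = 1716; favorable C(4,3)*C(9,3) = 336; P = 28/143; answer 28/143
Step 3: S2 = 28/143; threaded value p + q = 171; w = -5; -5*(-5)^4 + 4*(-5)^3 - 8*(-5)^2 - 7*(-5)^1 - 6 = (-3125) + (-500) + (-200) + (35) + (-6) = -3796; answer -3796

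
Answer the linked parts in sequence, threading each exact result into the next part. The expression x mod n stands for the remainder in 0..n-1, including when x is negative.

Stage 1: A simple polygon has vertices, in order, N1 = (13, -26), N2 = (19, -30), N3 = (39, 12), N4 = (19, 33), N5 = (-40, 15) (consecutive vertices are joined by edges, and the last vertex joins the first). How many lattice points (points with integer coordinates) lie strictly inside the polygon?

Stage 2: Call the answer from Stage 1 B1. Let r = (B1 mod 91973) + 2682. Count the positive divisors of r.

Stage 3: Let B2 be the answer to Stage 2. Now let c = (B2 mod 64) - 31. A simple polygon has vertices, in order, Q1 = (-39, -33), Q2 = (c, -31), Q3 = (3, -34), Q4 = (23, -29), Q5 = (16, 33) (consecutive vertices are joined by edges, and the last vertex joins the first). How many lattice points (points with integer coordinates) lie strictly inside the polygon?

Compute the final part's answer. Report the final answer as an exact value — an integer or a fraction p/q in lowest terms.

Stage 1: cross terms: (13*-30 - 19*-26)=104, (19*12 - 39*-30)=1398, (39*33 - 19*12)=1059, (19*15 - -40*33)=1605, (-40*-26 - 13*15)=845; twice the area = |5011| = 5011; area = 5011/2; boundary points = 2 + 2 + 1 + 1 + 1 = 7; strictly interior points = area - boundary/2 + 1 = 2503; answer 2503
Stage 2: B1 = 2503; r = 5185; 5185 = 5 * 17 * 61; number of divisors = (1+1) * (1+1) * (1+1) = 8; answer 8
Stage 3: B2 = 8; c = -23; cross terms: (-39*-31 - -23*-33)=450, (-23*-34 - 3*-31)=875, (3*-29 - 23*-34)=695, (23*33 - 16*-29)=1223, (16*-33 - -39*33)=759; twice the area = |4002| = 4002; area = 2001; boundary points = 2 + 1 + 5 + 1 + 11 = 20; strictly interior points = area - boundary/2 + 1 = 1992; answer 1992

1992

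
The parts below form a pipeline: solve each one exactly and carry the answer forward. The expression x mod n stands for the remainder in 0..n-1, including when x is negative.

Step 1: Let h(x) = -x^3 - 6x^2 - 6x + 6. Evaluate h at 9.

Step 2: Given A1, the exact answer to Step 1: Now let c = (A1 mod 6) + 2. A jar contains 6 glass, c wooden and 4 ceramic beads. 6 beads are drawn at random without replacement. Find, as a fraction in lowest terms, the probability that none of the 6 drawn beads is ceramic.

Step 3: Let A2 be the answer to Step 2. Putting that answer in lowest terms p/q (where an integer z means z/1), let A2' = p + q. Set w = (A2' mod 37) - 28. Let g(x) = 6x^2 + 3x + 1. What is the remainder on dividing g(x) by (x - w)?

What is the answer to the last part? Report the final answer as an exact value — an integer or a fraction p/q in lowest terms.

235

Step 1: -1*(9)^3 - 6*(9)^2 - 6*(9)^1 + 6 = (-729) + (-486) + (-54) + (6) = -1263; answer -1263
Step 2: A1 = -1263; c = 5; total draws C(15,6) = 5005; favorable C(11,6) = 462; P = 6/65; answer 6/65
Step 3: A2 = 6/65; threaded value p + q = 71; w = 6; remainder = value at the root: 6*(6)^2 + 3*(6)^1 + 1 = (216) + (18) + (1) = 235; answer 235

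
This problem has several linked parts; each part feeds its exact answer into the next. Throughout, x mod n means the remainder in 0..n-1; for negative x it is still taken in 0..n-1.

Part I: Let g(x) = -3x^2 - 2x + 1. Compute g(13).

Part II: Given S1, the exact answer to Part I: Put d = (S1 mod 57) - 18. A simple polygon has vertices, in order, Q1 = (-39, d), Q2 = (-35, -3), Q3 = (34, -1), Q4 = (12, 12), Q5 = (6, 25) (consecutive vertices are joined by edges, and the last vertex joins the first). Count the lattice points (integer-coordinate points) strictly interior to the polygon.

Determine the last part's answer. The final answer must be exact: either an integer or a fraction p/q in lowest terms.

1345

Part I: -3*(13)^2 - 2*(13)^1 + 1 = (-507) + (-26) + (1) = -532; answer -532
Part II: S1 = -532; d = 20; cross terms: (-39*-3 - -35*20)=817, (-35*-1 - 34*-3)=137, (34*12 - 12*-1)=420, (12*25 - 6*12)=228, (6*20 - -39*25)=1095; twice the area = |2697| = 2697; area = 2697/2; boundary points = 1 + 1 + 1 + 1 + 5 = 9; strictly interior points = area - boundary/2 + 1 = 1345; answer 1345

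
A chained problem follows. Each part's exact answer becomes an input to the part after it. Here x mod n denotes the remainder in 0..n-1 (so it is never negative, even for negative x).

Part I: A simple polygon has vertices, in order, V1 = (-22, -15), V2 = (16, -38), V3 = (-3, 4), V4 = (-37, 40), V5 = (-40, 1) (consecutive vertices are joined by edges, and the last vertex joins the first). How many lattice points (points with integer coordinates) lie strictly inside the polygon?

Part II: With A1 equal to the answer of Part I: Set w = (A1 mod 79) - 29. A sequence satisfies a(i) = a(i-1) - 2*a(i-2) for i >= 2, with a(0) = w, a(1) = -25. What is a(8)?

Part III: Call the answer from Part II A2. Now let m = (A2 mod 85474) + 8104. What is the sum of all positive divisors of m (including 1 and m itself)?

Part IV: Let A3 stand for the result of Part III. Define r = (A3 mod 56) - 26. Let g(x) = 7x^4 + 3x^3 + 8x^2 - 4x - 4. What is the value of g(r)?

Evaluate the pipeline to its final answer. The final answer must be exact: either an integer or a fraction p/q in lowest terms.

Part I: cross terms: (-22*-38 - 16*-15)=1076, (16*4 - -3*-38)=-50, (-3*40 - -37*4)=28, (-37*1 - -40*40)=1563, (-40*-15 - -22*1)=622; twice the area = |3239| = 3239; area = 3239/2; boundary points = 1 + 1 + 2 + 3 + 2 = 9; strictly interior points = area - boundary/2 + 1 = 1616; answer 1616
Part II: A1 = 1616; w = 7; a(2) = 1*(-25) - 2*(7) = -39; iterating: a(2)=-39, a(3)=11, a(4)=89, a(5)=67, a(6)=-111, a(7)=-245, a(8)=-23; answer -23
Part III: A2 = -23; m = 93555; 93555 = 3^5 * 5 * 7 * 11; sigma = (1 + 3 + 9 + 27 + 81 + 243) * (1 + 5) * (1 + 7) * (1 + 11) = 364 * 6 * 8 * 12 = 209664; answer 209664
Part IV: A3 = 209664; r = -26; 7*(-26)^4 + 3*(-26)^3 + 8*(-26)^2 - 4*(-26)^1 - 4 = (3198832) + (-52728) + (5408) + (104) + (-4) = 3151612; answer 3151612

3151612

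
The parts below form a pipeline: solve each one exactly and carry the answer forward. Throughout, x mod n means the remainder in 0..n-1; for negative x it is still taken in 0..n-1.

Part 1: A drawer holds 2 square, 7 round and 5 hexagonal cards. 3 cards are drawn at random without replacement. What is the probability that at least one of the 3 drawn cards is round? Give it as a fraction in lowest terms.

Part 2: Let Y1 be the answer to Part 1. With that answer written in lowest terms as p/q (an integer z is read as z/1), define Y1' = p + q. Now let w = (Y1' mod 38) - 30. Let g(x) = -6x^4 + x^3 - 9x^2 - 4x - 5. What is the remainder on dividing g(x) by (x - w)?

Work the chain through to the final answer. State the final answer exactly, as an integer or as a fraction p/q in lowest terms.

Part 1: total draws C(14,3) = 364; complement C(7,3) = 35; favorable 364 - 35 = 329; P = 47/52; answer 47/52
Part 2: Y1 = 47/52; threaded value p + q = 99; w = -7; remainder = value at the root: -6*(-7)^4 + 1*(-7)^3 - 9*(-7)^2 - 4*(-7)^1 - 5 = (-14406) + (-343) + (-441) + (28) + (-5) = -15167; answer -15167

-15167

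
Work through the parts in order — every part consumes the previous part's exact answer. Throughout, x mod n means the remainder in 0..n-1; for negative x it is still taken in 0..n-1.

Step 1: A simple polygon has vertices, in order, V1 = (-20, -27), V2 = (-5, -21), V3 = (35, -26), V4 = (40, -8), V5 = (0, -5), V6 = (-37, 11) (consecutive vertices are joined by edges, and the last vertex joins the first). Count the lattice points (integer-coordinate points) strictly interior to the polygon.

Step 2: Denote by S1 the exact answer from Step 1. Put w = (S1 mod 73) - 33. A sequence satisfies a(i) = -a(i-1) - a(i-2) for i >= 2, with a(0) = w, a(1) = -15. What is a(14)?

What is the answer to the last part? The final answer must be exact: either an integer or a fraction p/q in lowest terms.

-5

Step 1: cross terms: (-20*-21 - -5*-27)=285, (-5*-26 - 35*-21)=865, (35*-8 - 40*-26)=760, (40*-5 - 0*-8)=-200, (0*11 - -37*-5)=-185, (-37*-27 - -20*11)=1219; twice the area = |2744| = 2744; area = 1372; boundary points = 3 + 5 + 1 + 1 + 1 + 1 = 12; strictly interior points = area - boundary/2 + 1 = 1367; answer 1367
Step 2: S1 = 1367; w = 20; a(2) = -1*(-15) - 1*(20) = -5; iterating: a(2)=-5, a(3)=20, a(4)=-15, a(5)=-5, a(6)=20, a(7)=-15, a(8)=-5, a(9)=20, a(10)=-15, a(11)=-5, a(12)=20, a(13)=-15, a(14)=-5; answer -5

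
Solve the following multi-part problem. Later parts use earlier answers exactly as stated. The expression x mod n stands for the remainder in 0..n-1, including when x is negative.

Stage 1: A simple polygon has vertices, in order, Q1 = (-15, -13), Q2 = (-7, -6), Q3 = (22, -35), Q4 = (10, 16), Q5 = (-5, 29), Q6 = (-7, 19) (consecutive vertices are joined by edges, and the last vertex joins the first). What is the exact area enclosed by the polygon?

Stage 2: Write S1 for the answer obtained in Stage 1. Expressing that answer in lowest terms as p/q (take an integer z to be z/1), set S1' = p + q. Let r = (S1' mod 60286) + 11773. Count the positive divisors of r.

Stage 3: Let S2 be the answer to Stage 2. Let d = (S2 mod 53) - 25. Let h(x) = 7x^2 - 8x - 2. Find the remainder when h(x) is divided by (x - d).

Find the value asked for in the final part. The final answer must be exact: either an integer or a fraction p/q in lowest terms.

757

Stage 1: cross terms: (-15*-6 - -7*-13)=-1, (-7*-35 - 22*-6)=377, (22*16 - 10*-35)=702, (10*29 - -5*16)=370, (-5*19 - -7*29)=108, (-7*-13 - -15*19)=376; twice the area = |1932| = 1932; area = 966; answer 966
Stage 2: S1 = 966; threaded value p + q = 967; r = 12740; 12740 = 2^2 * 5 * 7^2 * 13; number of divisors = (2+1) * (1+1) * (2+1) * (1+1) = 36; answer 36
Stage 3: S2 = 36; d = 11; remainder = value at the root: 7*(11)^2 - 8*(11)^1 - 2 = (847) + (-88) + (-2) = 757; answer 757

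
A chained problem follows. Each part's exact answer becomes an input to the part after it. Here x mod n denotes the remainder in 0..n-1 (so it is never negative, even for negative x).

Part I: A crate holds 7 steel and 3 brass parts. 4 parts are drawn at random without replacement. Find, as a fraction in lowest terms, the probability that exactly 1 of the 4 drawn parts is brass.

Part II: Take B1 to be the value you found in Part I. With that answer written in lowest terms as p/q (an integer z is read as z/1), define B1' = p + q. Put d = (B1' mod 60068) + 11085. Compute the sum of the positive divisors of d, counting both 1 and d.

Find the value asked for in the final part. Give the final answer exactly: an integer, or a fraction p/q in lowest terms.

38688

Part I: total draws C(10,4) = 210; favorable C(3,1)*C(7,3) = 105; P = 1/2; answer 1/2
Part II: B1 = 1/2; threaded value p + q = 3; d = 11088; 11088 = 2^4 * 3^2 * 7 * 11; sigma = (1 + 2 + 4 + 8 + 16) * (1 + 3 + 9) * (1 + 7) * (1 + 11) = 31 * 13 * 8 * 12 = 38688; answer 38688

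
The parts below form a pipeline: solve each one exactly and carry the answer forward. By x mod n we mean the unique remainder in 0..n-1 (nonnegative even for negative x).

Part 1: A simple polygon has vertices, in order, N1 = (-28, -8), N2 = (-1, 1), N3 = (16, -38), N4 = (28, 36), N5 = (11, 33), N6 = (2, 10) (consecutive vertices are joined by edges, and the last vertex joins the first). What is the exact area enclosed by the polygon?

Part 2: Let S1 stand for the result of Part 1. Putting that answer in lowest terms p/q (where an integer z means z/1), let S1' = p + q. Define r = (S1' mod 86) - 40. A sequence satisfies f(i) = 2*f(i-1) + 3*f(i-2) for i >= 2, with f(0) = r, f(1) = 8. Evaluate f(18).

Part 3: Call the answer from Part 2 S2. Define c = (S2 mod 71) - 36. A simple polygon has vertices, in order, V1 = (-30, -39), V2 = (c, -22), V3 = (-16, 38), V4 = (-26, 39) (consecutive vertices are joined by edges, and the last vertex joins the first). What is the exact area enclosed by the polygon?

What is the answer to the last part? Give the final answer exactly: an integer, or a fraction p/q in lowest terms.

1393/2

Part 1: cross terms: (-28*1 - -1*-8)=-36, (-1*-38 - 16*1)=22, (16*36 - 28*-38)=1640, (28*33 - 11*36)=528, (11*10 - 2*33)=44, (2*-8 - -28*10)=264; twice the area = |2462| = 2462; area = 1231; answer 1231
Part 2: S1 = 1231; threaded value p + q = 1232; r = -12; f(2) = 2*(8) + 3*(-12) = -20; iterating: f(2)=-20, f(3)=-16, f(4)=-92, f(5)=-232, f(6)=-740, f(7)=-2176, f(8)=-6572, f(9)=-19672, f(10)=-59060, f(11)=-177136, f(12)=-531452, f(13)=-1594312, f(14)=-4782980, f(15)=-14348896, f(16)=-43046732, f(17)=-129140152, f(18)=-387420500; answer -387420500
Part 3: S2 = -387420500; c = -19; cross terms: (-30*-22 - -19*-39)=-81, (-19*38 - -16*-22)=-1074, (-16*39 - -26*38)=364, (-26*-39 - -30*39)=2184; twice the area = |1393| = 1393; area = 1393/2; answer 1393/2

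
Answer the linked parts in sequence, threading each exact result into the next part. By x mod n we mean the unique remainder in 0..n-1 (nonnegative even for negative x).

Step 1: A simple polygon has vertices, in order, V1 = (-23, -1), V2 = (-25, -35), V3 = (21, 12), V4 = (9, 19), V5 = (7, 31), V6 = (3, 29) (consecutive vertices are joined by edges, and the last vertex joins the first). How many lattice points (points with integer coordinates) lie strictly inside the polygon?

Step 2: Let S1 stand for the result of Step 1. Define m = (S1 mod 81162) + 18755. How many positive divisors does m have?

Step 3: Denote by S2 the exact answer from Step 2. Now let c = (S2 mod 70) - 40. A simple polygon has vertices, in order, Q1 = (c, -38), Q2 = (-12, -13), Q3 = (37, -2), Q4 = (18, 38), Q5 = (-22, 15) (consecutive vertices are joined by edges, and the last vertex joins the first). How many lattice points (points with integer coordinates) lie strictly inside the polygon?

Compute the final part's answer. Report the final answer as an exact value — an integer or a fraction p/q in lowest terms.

Step 1: cross terms: (-23*-35 - -25*-1)=780, (-25*12 - 21*-35)=435, (21*19 - 9*12)=291, (9*31 - 7*19)=146, (7*29 - 3*31)=110, (3*-1 - -23*29)=664; twice the area = |2426| = 2426; area = 1213; boundary points = 2 + 1 + 1 + 2 + 2 + 2 = 10; strictly interior points = area - boundary/2 + 1 = 1209; answer 1209
Step 2: S1 = 1209; m = 19964; 19964 = 2^2 * 7 * 23 * 31; number of divisors = (2+1) * (1+1) * (1+1) * (1+1) = 24; answer 24
Step 3: S2 = 24; c = -16; cross terms: (-16*-13 - -12*-38)=-248, (-12*-2 - 37*-13)=505, (37*38 - 18*-2)=1442, (18*15 - -22*38)=1106, (-22*-38 - -16*15)=1076; twice the area = |3881| = 3881; area = 3881/2; boundary points = 1 + 1 + 1 + 1 + 1 = 5; strictly interior points = area - boundary/2 + 1 = 1939; answer 1939

1939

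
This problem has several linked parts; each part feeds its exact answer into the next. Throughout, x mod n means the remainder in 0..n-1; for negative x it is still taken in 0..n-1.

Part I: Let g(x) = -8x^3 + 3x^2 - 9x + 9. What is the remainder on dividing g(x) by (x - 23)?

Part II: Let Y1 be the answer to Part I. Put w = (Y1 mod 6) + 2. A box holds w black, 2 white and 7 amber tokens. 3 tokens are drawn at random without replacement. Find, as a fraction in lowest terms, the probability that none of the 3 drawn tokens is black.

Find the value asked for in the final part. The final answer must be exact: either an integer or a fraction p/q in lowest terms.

3/20

Part I: remainder = value at the root: -8*(23)^3 + 3*(23)^2 - 9*(23)^1 + 9 = (-97336) + (1587) + (-207) + (9) = -95947; answer -95947
Part II: Y1 = -95947; w = 7; total draws C(16,3) = 560; favorable C(9,3) = 84; P = 3/20; answer 3/20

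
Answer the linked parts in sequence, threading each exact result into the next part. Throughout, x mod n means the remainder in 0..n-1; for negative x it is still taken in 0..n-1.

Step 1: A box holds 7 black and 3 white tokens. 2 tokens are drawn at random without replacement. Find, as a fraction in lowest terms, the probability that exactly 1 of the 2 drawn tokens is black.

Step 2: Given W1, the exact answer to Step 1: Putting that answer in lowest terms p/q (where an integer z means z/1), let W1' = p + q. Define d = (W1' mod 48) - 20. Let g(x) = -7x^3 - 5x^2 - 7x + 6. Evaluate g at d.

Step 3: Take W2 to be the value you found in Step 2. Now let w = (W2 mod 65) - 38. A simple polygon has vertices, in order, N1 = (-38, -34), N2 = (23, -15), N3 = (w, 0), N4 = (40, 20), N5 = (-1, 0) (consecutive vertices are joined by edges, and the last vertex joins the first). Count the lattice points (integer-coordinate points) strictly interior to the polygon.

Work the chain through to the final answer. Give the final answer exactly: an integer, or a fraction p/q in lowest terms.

Step 1: total draws C(10,2) = 45; favorable C(7,1)*C(3,1) = 21; P = 7/15; answer 7/15
Step 2: W1 = 7/15; threaded value p + q = 22; d = 2; -7*(2)^3 - 5*(2)^2 - 7*(2)^1 + 6 = (-56) + (-20) + (-14) + (6) = -84; answer -84
Step 3: W2 = -84; w = 8; cross terms: (-38*-15 - 23*-34)=1352, (23*0 - 8*-15)=120, (8*20 - 40*0)=160, (40*0 - -1*20)=20, (-1*-34 - -38*0)=34; twice the area = |1686| = 1686; area = 843; boundary points = 1 + 15 + 4 + 1 + 1 = 22; strictly interior points = area - boundary/2 + 1 = 833; answer 833

833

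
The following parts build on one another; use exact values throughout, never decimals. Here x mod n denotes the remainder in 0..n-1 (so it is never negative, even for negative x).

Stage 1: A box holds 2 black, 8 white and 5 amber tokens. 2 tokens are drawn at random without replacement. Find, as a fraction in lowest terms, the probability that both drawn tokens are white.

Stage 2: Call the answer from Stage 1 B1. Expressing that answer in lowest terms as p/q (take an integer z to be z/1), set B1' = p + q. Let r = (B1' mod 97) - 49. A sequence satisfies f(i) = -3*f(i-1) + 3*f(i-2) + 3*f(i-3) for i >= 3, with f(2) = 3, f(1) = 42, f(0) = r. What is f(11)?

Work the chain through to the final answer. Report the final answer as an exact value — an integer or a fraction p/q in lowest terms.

-251181

Stage 1: total draws C(15,2) = 105; favorable C(8,2) = 28; P = 4/15; answer 4/15
Stage 2: B1 = 4/15; threaded value p + q = 19; r = -30; f(3) = -3*(3) + 3*(42) + 3*(-30) = 27; iterating: f(3)=27, f(4)=54, f(5)=-72, f(6)=459, f(7)=-1431, f(8)=5454, f(9)=-19278, f(10)=69903, f(11)=-251181; answer -251181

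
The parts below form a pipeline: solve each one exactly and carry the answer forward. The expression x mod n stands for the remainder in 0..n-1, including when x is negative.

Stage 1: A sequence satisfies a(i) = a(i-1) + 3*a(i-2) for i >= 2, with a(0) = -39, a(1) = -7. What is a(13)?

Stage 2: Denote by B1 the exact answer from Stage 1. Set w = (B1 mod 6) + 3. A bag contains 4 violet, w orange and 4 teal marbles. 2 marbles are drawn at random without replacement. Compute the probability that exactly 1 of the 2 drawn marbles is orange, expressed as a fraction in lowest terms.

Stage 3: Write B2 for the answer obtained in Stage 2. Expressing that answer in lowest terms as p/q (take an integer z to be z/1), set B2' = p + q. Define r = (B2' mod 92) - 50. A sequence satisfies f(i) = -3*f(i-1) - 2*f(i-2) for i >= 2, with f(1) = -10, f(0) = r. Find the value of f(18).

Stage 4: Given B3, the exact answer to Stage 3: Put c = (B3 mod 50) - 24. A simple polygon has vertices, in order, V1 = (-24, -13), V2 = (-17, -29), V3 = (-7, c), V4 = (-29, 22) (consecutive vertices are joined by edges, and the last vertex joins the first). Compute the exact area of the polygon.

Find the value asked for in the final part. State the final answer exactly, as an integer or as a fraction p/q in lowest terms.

Stage 1: a(2) = 1*(-7) + 3*(-39) = -124; iterating: a(2)=-124, a(3)=-145, a(4)=-517, a(5)=-952, a(6)=-2503, a(7)=-5359, a(8)=-12868, a(9)=-28945, a(10)=-67549, a(11)=-154384, a(12)=-357031, a(13)=-820183; answer -820183
Stage 2: B1 = -820183; w = 8; total draws C(16,2) = 120; favorable C(8,1)*C(8,1) = 64; P = 8/15; answer 8/15
Stage 3: B2 = 8/15; threaded value p + q = 23; r = -27; f(2) = -3*(-10) - 2*(-27) = 84; iterating: f(2)=84, f(3)=-232, f(4)=528, f(5)=-1120, f(6)=2304, f(7)=-4672, f(8)=9408, f(9)=-18880, f(10)=37824, f(11)=-75712, f(12)=151488, f(13)=-303040, f(14)=606144, f(15)=-1212352, f(16)=2424768, f(17)=-4849600, f(18)=9699264; answer 9699264
Stage 4: B3 = 9699264; c = -10; cross terms: (-24*-29 - -17*-13)=475, (-17*-10 - -7*-29)=-33, (-7*22 - -29*-10)=-444, (-29*-13 - -24*22)=905; twice the area = |903| = 903; area = 903/2; answer 903/2

903/2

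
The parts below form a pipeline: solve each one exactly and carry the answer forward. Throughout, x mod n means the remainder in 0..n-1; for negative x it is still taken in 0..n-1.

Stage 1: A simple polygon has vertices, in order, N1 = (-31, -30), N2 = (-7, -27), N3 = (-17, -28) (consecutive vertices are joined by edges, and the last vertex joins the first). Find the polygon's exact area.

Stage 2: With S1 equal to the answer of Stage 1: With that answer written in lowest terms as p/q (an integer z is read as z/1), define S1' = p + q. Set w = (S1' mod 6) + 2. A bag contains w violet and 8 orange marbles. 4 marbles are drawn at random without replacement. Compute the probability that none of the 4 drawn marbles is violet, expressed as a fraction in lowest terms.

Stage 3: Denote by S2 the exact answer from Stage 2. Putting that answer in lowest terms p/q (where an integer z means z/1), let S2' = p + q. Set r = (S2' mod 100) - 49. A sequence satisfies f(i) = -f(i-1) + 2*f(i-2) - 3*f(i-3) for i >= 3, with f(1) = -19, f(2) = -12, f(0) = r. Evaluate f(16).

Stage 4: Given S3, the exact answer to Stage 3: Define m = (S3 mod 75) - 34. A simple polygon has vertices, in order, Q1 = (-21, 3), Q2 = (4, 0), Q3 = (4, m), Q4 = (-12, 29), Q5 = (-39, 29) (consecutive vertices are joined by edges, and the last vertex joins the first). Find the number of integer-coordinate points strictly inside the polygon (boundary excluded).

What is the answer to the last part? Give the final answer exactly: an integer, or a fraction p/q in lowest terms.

861

Stage 1: cross terms: (-31*-27 - -7*-30)=627, (-7*-28 - -17*-27)=-263, (-17*-30 - -31*-28)=-358; twice the area = |6| = 6; area = 3; answer 3
Stage 2: S1 = 3; threaded value p + q = 4; w = 6; total draws C(14,4) = 1001; favorable C(8,4) = 70; P = 10/143; answer 10/143
Stage 3: S2 = 10/143; threaded value p + q = 153; r = 4; f(3) = -1*(-12) + 2*(-19) - 3*(4) = -38; iterating: f(3)=-38, f(4)=71, f(5)=-111, f(6)=367, f(7)=-802, f(8)=1869, f(9)=-4574, f(10)=10718, f(11)=-25473, f(12)=60631, f(13)=-143731, f(14)=341412, f(15)=-810767, f(16)=1924784; answer 1924784
Stage 4: S3 = 1924784; m = 25; cross terms: (-21*0 - 4*3)=-12, (4*25 - 4*0)=100, (4*29 - -12*25)=416, (-12*29 - -39*29)=783, (-39*3 - -21*29)=492; twice the area = |1779| = 1779; area = 1779/2; boundary points = 1 + 25 + 4 + 27 + 2 = 59; strictly interior points = area - boundary/2 + 1 = 861; answer 861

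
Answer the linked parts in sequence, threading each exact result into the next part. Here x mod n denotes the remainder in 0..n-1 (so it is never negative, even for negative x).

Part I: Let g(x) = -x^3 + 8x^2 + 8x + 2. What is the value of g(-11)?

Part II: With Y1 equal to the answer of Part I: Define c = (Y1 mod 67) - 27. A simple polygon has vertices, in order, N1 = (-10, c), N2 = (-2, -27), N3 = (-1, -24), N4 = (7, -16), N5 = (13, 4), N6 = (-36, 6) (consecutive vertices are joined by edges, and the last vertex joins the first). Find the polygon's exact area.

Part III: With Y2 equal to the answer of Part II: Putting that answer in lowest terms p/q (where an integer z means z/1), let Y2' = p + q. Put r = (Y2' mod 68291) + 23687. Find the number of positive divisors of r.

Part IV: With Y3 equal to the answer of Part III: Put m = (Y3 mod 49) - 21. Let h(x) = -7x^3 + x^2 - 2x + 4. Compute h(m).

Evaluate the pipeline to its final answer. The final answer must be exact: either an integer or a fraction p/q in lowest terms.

5206

Part I: -1*(-11)^3 + 8*(-11)^2 + 8*(-11)^1 + 2 = (1331) + (968) + (-88) + (2) = 2213; answer 2213
Part II: Y1 = 2213; c = -25; cross terms: (-10*-27 - -2*-25)=220, (-2*-24 - -1*-27)=21, (-1*-16 - 7*-24)=184, (7*4 - 13*-16)=236, (13*6 - -36*4)=222, (-36*-25 - -10*6)=960; twice the area = |1843| = 1843; area = 1843/2; answer 1843/2
Part III: Y2 = 1843/2; threaded value p + q = 1845; r = 25532; 25532 = 2^2 * 13 * 491; number of divisors = (2+1) * (1+1) * (1+1) = 12; answer 12
Part IV: Y3 = 12; m = -9; -7*(-9)^3 + 1*(-9)^2 - 2*(-9)^1 + 4 = (5103) + (81) + (18) + (4) = 5206; answer 5206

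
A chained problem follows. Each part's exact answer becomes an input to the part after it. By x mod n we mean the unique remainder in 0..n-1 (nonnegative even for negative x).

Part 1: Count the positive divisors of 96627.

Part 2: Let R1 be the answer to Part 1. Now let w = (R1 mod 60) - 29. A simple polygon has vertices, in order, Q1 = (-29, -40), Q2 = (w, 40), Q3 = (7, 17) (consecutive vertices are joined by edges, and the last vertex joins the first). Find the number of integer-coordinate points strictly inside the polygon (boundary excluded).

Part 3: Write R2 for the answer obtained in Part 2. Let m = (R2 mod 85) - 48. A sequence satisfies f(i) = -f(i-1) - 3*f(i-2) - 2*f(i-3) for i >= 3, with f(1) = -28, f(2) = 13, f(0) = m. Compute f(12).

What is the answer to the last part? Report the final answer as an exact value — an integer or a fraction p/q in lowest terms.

Part 1: 96627 = 3 * 31 * 1039; number of divisors = (1+1) * (1+1) * (1+1) = 8; answer 8
Part 2: R1 = 8; w = -21; cross terms: (-29*40 - -21*-40)=-2000, (-21*17 - 7*40)=-637, (7*-40 - -29*17)=213; twice the area = |-2424| = 2424; area = 1212; boundary points = 8 + 1 + 3 = 12; strictly interior points = area - boundary/2 + 1 = 1207; answer 1207
Part 3: R2 = 1207; m = -31; f(3) = -1*(13) - 3*(-28) - 2*(-31) = 133; iterating: f(3)=133, f(4)=-116, f(5)=-309, f(6)=391, f(7)=768, f(8)=-1323, f(9)=-1763, f(10)=4196, f(11)=3739, f(12)=-12801; answer -12801

-12801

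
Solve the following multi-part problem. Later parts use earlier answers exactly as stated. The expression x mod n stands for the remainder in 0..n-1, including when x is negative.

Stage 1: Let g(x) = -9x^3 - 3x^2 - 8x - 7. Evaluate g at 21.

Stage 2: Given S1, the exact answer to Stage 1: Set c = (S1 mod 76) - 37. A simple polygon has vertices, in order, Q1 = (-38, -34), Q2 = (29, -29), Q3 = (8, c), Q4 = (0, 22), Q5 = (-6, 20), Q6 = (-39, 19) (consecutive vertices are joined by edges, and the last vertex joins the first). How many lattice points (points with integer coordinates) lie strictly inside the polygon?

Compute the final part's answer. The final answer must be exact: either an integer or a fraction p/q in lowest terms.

2784

Stage 1: -9*(21)^3 - 3*(21)^2 - 8*(21)^1 - 7 = (-83349) + (-1323) + (-168) + (-7) = -84847; answer -84847
Stage 2: S1 = -84847; c = 8; cross terms: (-38*-29 - 29*-34)=2088, (29*8 - 8*-29)=464, (8*22 - 0*8)=176, (0*20 - -6*22)=132, (-6*19 - -39*20)=666, (-39*-34 - -38*19)=2048; twice the area = |5574| = 5574; area = 2787; boundary points = 1 + 1 + 2 + 2 + 1 + 1 = 8; strictly interior points = area - boundary/2 + 1 = 2784; answer 2784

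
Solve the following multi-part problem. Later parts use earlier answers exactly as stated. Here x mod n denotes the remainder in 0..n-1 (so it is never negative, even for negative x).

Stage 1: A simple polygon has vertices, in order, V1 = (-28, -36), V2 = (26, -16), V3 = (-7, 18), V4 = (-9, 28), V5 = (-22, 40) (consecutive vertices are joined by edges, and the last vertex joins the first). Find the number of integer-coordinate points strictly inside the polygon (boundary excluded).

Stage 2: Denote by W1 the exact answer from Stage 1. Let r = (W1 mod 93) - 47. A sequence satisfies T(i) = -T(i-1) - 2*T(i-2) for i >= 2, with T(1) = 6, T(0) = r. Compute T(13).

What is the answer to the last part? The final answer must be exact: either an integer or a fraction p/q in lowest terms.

Stage 1: cross terms: (-28*-16 - 26*-36)=1384, (26*18 - -7*-16)=356, (-7*28 - -9*18)=-34, (-9*40 - -22*28)=256, (-22*-36 - -28*40)=1912; twice the area = |3874| = 3874; area = 1937; boundary points = 2 + 1 + 2 + 1 + 2 = 8; strictly interior points = area - boundary/2 + 1 = 1934; answer 1934
Stage 2: W1 = 1934; r = 27; T(2) = -1*(6) - 2*(27) = -60; iterating: T(2)=-60, T(3)=48, T(4)=72, T(5)=-168, T(6)=24, T(7)=312, T(8)=-360, T(9)=-264, T(10)=984, T(11)=-456, T(12)=-1512, T(13)=2424; answer 2424

2424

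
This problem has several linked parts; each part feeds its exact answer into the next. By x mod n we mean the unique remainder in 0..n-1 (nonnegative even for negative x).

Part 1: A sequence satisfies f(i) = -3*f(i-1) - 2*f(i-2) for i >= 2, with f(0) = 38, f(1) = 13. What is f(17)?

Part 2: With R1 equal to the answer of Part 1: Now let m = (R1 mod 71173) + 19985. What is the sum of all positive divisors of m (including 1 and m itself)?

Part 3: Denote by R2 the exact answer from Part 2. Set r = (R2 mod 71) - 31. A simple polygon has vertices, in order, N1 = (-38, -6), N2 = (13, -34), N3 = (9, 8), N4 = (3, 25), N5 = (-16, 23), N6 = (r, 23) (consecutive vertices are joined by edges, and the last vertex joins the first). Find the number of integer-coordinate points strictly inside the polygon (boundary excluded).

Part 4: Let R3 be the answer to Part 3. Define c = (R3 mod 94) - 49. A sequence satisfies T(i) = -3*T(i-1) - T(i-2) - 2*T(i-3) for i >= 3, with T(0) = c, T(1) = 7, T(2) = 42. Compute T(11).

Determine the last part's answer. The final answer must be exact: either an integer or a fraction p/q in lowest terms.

-308436

Part 1: f(2) = -3*(13) - 2*(38) = -115; iterating: f(2)=-115, f(3)=319, f(4)=-727, f(5)=1543, f(6)=-3175, f(7)=6439, f(8)=-12967, f(9)=26023, f(10)=-52135, f(11)=104359, f(12)=-208807, f(13)=417703, f(14)=-835495, f(15)=1671079, f(16)=-3342247, f(17)=6684583; answer 6684583
Part 2: R1 = 6684583; m = 85479; 85479 = 3 * 28493; sigma = (1 + 3) * (1 + 28493) = 4 * 28494 = 113976; answer 113976
Part 3: R2 = 113976; r = -10; cross terms: (-38*-34 - 13*-6)=1370, (13*8 - 9*-34)=410, (9*25 - 3*8)=201, (3*23 - -16*25)=469, (-16*23 - -10*23)=-138, (-10*-6 - -38*23)=934; twice the area = |3246| = 3246; area = 1623; boundary points = 1 + 2 + 1 + 1 + 6 + 1 = 12; strictly interior points = area - boundary/2 + 1 = 1618; answer 1618
Part 4: R3 = 1618; c = -29; T(3) = -3*(42) - 1*(7) - 2*(-29) = -75; iterating: T(3)=-75, T(4)=169, T(5)=-516, T(6)=1529, T(7)=-4409, T(8)=12730, T(9)=-36839, T(10)=106605, T(11)=-308436; answer -308436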